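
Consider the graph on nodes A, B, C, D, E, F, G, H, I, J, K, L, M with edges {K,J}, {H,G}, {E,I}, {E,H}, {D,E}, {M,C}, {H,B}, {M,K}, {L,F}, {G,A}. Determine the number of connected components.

Starting from F we can reach F, L. That is one component of size 2.
Starting from C we can reach C, J, K, M. That is one component of size 4.
Starting from A we can reach A, B, D, E, G, H, I. That is one component of size 7.
Total: 3 components.

3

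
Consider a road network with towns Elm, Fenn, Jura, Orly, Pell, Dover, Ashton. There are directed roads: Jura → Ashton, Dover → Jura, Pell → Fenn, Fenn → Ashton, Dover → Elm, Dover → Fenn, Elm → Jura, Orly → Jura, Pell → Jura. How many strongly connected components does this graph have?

7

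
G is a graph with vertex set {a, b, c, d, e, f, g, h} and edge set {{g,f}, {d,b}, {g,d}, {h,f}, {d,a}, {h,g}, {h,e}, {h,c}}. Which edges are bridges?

The edges on the cycle h-g-f-h are not bridges since each lies on that cycle.
But removing d - b disconnects d from b; removing h - c disconnects h from c; removing d - a disconnects d from a; removing h - e disconnects h from e — these are bridges.
In total 5 edges are bridges.

a-d, b-d, c-h, d-g, e-h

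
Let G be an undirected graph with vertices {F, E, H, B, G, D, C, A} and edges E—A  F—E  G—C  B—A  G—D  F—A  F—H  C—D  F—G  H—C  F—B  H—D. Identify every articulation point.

F

Removing F increases the component count from 1 to 2, so F is a cut vertex.
By contrast removing H leaves 1 component; it is not a cut vertex. No other vertex is a cut vertex either.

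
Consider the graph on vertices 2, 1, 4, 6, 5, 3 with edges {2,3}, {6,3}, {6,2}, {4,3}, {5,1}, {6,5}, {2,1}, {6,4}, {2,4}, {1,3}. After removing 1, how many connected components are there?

With 1 gone, the remaining components are: {2, 3, 4, 5, 6}.
That is 1 component.

1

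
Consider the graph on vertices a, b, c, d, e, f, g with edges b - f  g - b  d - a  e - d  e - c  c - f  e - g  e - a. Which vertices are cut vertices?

Removing e increases the component count from 1 to 2, so e is a cut vertex.
By contrast removing a leaves 1 component; it is not a cut vertex. No other vertex is a cut vertex either.

e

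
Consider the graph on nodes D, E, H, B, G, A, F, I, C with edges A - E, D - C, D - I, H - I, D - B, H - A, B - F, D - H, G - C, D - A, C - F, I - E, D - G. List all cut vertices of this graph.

D

Removing D increases the component count from 1 to 2, so D is a cut vertex.
By contrast removing I leaves 1 component; it is not a cut vertex. No other vertex is a cut vertex either.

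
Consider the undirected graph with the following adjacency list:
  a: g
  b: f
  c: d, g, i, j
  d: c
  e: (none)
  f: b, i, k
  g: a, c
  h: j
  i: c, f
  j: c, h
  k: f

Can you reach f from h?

Yes

From h we can reach a, b, c, d, f, g, h, i, j, k, which includes f.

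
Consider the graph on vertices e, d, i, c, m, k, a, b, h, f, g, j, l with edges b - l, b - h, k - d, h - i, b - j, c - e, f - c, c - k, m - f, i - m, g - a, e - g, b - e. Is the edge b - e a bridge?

After removing b - e, the path b-h-i-m-f-c-e still connects them, so the edge is not a bridge.

No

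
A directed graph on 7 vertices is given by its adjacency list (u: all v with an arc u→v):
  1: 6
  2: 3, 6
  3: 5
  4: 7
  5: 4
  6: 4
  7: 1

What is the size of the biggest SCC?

{1, 4, 6, 7} are all mutually reachable — one SCC of size 4.
{5} is an SCC by itself.
{2} is an SCC by itself.
{3} is an SCC by itself.
The largest has 4 vertices.

4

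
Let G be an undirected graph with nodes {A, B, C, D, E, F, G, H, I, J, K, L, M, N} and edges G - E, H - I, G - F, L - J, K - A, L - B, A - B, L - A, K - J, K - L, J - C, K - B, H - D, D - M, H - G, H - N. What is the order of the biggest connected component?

8

Starting from A we can reach A, B, C, J, K, L. That is one component of size 6.
Starting from D we can reach D, E, F, G, H, I, M, N. That is one component of size 8.
The largest has 8 vertices.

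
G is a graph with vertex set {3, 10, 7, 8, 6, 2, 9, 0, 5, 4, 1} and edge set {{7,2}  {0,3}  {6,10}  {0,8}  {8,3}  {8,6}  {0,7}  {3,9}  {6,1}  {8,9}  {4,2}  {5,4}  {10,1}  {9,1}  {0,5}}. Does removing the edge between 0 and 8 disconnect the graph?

No

After removing 0–8, the path 0-3-8 still connects them, so the edge is not a bridge.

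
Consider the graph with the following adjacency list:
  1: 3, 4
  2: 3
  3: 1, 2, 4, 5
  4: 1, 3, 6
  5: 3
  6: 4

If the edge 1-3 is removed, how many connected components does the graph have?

1

1 and 3 are still connected via 1-4-3, so the component count stays at 1.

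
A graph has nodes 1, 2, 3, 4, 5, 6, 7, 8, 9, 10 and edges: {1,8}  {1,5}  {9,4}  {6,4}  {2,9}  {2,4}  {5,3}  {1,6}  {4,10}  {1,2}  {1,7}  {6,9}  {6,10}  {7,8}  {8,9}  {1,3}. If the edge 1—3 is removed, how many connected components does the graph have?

1

1 and 3 are still connected via 1-5-3, so the component count stays at 1.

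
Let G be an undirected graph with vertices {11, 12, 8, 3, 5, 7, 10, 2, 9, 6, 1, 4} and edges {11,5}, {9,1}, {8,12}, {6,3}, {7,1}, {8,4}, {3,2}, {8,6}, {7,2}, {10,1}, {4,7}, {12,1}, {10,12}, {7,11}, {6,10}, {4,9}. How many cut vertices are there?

2

Removing 7 increases the component count from 1 to 2, so 7 is a cut vertex.
Removing 11 increases the component count from 1 to 2, so 11 is a cut vertex.
By contrast removing 12 leaves 1 component; it is not a cut vertex. No other vertex is a cut vertex either.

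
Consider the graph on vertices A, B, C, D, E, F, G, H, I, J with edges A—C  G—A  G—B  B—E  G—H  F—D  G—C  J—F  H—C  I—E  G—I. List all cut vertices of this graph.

Removing F increases the component count from 2 to 3, so F is a cut vertex.
Removing G increases the component count from 2 to 3, so G is a cut vertex.
By contrast removing A leaves 2 components; it is not a cut vertex. No other vertex is a cut vertex either.

F, G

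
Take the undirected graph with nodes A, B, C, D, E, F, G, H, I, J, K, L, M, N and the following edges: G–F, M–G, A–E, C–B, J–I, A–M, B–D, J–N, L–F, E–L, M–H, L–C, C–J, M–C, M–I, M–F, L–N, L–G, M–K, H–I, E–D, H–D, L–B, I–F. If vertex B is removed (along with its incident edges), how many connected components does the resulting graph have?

1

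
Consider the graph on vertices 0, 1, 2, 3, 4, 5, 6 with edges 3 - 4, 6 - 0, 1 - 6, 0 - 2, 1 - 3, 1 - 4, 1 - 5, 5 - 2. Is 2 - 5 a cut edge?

After removing 2 - 5, the path 2-0-6-1-5 still connects them, so the edge is not a bridge.

No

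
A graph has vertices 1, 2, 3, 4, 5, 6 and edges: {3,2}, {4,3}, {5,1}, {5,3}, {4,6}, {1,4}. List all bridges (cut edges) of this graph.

2-3, 4-6

The edges on the cycle 5-1-4-3-5 are not bridges since each lies on that cycle.
But removing 3 - 2 disconnects 3 from 2; removing 4 - 6 disconnects 4 from 6 — these are bridges.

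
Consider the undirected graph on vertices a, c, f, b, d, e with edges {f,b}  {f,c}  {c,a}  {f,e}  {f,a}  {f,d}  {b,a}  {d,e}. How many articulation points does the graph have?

Removing f increases the component count from 1 to 2, so f is a cut vertex.
By contrast removing d leaves 1 component; it is not a cut vertex. No other vertex is a cut vertex either.

1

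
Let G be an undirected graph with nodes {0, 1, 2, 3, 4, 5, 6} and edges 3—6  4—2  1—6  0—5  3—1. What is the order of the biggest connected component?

3

Starting from 2 we can reach 2, 4. That is one component of size 2.
Starting from 0 we can reach 0, 5. That is one component of size 2.
Starting from 1 we can reach 1, 3, 6. That is one component of size 3.
The largest has 3 vertices.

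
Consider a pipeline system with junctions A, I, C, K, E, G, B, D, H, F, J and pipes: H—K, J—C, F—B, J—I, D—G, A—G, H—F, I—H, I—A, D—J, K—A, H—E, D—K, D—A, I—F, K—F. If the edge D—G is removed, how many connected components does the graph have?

D and G are still connected via D-A-G, so the component count stays at 1.

1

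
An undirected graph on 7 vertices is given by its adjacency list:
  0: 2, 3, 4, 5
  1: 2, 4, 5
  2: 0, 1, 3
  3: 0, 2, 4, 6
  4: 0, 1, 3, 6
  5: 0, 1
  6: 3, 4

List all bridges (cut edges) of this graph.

The edges on the cycle 3-6-4-0-3 are not bridges since each lies on that cycle.
Every edge lies on some cycle, so there are no bridges.

none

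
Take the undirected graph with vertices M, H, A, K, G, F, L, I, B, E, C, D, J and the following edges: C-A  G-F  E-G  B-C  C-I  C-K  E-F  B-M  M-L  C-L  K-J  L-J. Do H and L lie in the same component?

No

The component containing H is {H}, and L is not in it.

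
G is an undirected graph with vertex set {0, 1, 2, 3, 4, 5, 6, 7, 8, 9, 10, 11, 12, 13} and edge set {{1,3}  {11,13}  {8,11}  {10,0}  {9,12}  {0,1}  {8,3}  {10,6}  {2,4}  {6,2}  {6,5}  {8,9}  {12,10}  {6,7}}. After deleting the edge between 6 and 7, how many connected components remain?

2

Before removal there is 1 component.
6–7 is a bridge — removing it separates 6's side from 7's side.
After removal: 2 components.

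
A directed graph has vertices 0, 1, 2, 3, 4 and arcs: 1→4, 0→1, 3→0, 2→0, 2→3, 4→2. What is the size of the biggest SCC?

5

{0, 1, 2, 3, 4} are all mutually reachable — one SCC of size 5.
The largest has 5 vertices.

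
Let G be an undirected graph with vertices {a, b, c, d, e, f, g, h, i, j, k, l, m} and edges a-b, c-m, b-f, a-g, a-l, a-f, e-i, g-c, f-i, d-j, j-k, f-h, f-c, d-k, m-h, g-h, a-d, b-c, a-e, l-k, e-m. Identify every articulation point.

a

Removing a increases the component count from 1 to 2, so a is a cut vertex.
By contrast removing d leaves 1 component; it is not a cut vertex. No other vertex is a cut vertex either.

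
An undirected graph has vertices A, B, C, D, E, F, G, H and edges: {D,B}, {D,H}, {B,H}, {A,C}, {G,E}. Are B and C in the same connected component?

The component containing B is {B, D, H}, and C is not in it.

No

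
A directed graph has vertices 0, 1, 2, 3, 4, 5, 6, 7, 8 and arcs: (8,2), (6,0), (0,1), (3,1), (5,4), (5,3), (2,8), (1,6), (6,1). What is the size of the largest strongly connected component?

3

{0, 1, 6} are all mutually reachable — one SCC of size 3.
{2, 8} are all mutually reachable — one SCC of size 2.
{3} is an SCC by itself.
{5} is an SCC by itself.
{7} is an SCC by itself.
(and 1 more singleton SCC)
The largest has 3 vertices.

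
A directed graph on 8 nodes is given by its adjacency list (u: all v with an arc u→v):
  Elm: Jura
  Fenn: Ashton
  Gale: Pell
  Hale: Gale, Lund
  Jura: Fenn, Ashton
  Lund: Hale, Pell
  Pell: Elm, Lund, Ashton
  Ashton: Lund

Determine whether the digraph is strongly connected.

Yes

From Jura we can reach every vertex (Elm, Fenn, Gale, Hale, Jura, Lund, Pell, Ashton), and every vertex can reach Jura (Elm, Fenn, Gale, Hale, Jura, Lund, Pell, Ashton). So the whole graph is one strongly connected component.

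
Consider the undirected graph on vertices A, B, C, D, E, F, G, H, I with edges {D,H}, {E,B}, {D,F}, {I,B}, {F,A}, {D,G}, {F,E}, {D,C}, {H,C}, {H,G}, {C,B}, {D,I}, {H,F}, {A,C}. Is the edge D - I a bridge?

No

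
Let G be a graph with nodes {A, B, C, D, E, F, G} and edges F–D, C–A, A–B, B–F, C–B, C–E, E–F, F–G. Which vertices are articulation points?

Removing F increases the component count from 1 to 3, so F is a cut vertex.
By contrast removing E leaves 1 component; it is not a cut vertex. No other vertex is a cut vertex either.

F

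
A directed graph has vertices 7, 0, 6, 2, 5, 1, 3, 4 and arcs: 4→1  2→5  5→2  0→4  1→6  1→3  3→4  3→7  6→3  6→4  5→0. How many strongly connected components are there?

{1, 3, 4, 6} are all mutually reachable — one SCC of size 4.
{2, 5} are all mutually reachable — one SCC of size 2.
{7} is an SCC by itself.
{0} is an SCC by itself.
That gives 4 strongly connected components.

4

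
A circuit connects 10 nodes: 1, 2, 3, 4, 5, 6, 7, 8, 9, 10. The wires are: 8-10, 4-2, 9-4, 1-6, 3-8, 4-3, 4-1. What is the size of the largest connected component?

8

5 is isolated — a component by itself.
7 is isolated — a component by itself.
Starting from 1 we can reach 1, 2, 3, 4, 6, 8, 9, 10. That is one component of size 8.
The largest has 8 vertices.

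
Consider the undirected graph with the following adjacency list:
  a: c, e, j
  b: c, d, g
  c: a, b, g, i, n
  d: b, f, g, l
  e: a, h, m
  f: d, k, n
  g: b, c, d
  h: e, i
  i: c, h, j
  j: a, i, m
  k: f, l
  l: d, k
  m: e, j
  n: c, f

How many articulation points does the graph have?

Removing c increases the component count from 1 to 2, so c is a cut vertex.
By contrast removing d leaves 1 component; it is not a cut vertex. No other vertex is a cut vertex either.

1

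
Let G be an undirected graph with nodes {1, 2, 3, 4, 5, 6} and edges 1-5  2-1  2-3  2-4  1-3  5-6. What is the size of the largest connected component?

6

Starting from 1 we can reach 1, 2, 3, 4, 5, 6. That is one component of size 6.
The largest has 6 vertices.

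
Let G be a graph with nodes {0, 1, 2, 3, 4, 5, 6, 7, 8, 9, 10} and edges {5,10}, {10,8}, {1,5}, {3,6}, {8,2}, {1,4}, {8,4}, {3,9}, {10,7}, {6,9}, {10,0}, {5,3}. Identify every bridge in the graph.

The edges on the cycle 1-5-10-8-4-1 are not bridges since each lies on that cycle.
But removing 7—10 disconnects 7 from 10; removing 2—8 disconnects 2 from 8; removing 5—3 disconnects 5 from 3; removing 10—0 disconnects 10 from 0 — these are bridges.

0-10, 10-7, 2-8, 3-5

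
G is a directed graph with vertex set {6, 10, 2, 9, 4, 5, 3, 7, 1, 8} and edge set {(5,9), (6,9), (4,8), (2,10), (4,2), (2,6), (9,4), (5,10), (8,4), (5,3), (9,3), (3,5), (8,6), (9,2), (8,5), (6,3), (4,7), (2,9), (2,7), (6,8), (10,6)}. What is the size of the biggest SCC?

8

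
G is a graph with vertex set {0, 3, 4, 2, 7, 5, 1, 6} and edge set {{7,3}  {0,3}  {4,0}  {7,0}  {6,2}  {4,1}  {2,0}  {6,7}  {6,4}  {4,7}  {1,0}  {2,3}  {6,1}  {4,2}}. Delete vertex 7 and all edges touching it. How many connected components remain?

With 7 gone, the remaining components are: {5}; {0, 1, 2, 3, 4, 6}.
That is 2 components.

2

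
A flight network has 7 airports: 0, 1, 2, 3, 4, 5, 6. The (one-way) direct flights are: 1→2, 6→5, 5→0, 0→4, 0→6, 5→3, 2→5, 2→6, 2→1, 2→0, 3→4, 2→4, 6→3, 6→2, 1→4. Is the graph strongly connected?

There is no directed path from 4 to 2, so the graph is not strongly connected.

No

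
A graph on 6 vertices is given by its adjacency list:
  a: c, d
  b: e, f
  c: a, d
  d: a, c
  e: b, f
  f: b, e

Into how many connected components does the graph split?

Starting from a we can reach a, c, d. That is one component of size 3.
Starting from b we can reach b, e, f. That is one component of size 3.
Total: 2 components.

2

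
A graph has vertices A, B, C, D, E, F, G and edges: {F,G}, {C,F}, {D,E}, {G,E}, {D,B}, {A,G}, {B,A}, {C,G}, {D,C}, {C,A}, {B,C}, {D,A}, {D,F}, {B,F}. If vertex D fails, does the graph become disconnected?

No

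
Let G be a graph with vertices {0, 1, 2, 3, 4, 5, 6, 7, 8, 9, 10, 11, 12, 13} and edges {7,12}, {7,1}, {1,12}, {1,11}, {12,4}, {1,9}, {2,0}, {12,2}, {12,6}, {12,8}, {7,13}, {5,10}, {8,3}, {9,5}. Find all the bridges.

The edges on the cycle 7-1-12-7 are not bridges since each lies on that cycle.
But removing 12-6 disconnects 12 from 6; removing 12-4 disconnects 12 from 4; removing 12-8 disconnects 12 from 8; removing 5-9 disconnects 5 from 9 — these are bridges.
In total 11 edges are bridges.

0-2, 1-11, 1-9, 10-5, 12-2, 12-4, 12-6, 12-8, 13-7, 3-8, 5-9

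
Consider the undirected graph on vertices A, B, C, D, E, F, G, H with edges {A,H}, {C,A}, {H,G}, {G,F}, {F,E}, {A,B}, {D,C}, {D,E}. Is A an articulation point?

Deleting A raises the number of components from 1 to 2, so A is a cut vertex.

Yes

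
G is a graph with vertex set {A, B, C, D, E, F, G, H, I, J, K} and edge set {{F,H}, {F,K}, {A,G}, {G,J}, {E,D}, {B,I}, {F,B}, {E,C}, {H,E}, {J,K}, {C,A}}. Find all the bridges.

B-F, B-I, D-E

The edges on the cycle F-H-E-C-A-G-J-K-F are not bridges since each lies on that cycle.
But removing D–E disconnects D from E; removing B–I disconnects B from I; removing F–B disconnects F from B — these are bridges.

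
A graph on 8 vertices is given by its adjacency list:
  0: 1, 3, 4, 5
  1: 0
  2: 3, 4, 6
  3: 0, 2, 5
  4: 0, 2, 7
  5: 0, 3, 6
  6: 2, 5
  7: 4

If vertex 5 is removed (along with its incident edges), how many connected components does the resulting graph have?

1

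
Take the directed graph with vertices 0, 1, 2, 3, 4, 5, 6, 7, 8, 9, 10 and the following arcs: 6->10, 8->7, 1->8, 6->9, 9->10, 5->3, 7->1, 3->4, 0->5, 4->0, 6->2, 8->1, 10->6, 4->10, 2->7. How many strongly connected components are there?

{0, 3, 4, 5} are all mutually reachable — one SCC of size 4.
{1, 7, 8} are all mutually reachable — one SCC of size 3.
{6, 9, 10} are all mutually reachable — one SCC of size 3.
{2} is an SCC by itself.
That gives 4 strongly connected components.

4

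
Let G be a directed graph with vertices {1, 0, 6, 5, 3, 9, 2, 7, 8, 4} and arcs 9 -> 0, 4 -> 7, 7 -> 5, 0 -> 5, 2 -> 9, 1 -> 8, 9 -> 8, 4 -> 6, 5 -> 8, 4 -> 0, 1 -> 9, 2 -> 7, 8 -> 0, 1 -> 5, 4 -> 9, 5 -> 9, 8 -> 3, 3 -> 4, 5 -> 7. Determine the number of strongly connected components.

4

{0, 3, 4, 5, 7, 8, 9} are all mutually reachable — one SCC of size 7.
{6} is an SCC by itself.
{1} is an SCC by itself.
{2} is an SCC by itself.
That gives 4 strongly connected components.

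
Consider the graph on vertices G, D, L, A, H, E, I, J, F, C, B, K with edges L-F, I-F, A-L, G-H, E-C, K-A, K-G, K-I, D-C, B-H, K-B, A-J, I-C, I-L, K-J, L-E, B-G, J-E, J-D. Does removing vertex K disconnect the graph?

Yes

Deleting K raises the number of components from 1 to 2, so K is a cut vertex.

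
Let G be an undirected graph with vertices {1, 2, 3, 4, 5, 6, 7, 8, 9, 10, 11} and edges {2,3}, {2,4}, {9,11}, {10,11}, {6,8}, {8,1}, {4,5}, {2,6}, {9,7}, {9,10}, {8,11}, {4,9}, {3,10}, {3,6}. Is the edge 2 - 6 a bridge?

No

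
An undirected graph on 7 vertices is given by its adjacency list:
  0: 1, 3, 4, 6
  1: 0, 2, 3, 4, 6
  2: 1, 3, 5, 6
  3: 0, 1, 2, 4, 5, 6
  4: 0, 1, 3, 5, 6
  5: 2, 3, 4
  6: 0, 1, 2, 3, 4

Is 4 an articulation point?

No

Deleting 4 leaves 1 component (was 1) (its neighbors 0, 1, 3, 5, 6 remain connected to each other), so 4 is not a cut vertex.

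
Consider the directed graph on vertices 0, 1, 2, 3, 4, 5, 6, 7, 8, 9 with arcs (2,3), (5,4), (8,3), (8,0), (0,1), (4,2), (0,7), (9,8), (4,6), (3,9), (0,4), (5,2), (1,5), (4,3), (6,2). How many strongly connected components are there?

{0, 1, 2, 3, 4, 5, 6, 8, 9} are all mutually reachable — one SCC of size 9.
{7} is an SCC by itself.
That gives 2 strongly connected components.

2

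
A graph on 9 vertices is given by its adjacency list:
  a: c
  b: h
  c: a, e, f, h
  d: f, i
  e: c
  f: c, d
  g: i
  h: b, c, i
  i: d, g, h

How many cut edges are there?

The edges on the cycle i-d-f-c-h-i are not bridges since each lies on that cycle.
But removing e-c disconnects e from c; removing i-g disconnects i from g; removing c-a disconnects c from a; removing h-b disconnects h from b — these are bridges.
That makes 4 bridges.

4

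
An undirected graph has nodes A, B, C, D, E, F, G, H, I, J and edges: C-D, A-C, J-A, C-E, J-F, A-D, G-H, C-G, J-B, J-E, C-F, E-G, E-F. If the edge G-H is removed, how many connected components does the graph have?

3

Before removal there are 2 components.
G-H is a bridge — removing it separates G's side from H's side.
After removal: 3 components.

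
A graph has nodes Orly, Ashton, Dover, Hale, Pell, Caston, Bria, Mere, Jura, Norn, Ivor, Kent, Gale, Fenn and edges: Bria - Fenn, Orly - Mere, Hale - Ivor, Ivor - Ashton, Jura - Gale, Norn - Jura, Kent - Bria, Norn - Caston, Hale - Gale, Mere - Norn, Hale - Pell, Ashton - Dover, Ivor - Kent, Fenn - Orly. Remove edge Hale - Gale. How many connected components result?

Hale and Gale are still connected via Hale-Ivor-Kent-Bria-Fenn-Orly-Mere-Norn-Jura-Gale, so the component count stays at 1.

1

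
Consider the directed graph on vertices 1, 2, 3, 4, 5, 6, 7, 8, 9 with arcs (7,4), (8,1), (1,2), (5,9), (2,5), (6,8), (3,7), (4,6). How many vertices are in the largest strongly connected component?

1

{1} is an SCC by itself.
{5} is an SCC by itself.
{4} is an SCC by itself.
{9} is an SCC by itself.
{2} is an SCC by itself.
(and 4 more singleton SCCs)
The largest has 1 vertex.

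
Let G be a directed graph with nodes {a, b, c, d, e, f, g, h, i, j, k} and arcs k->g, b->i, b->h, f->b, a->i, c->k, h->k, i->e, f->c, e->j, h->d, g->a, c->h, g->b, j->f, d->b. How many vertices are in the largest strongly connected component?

11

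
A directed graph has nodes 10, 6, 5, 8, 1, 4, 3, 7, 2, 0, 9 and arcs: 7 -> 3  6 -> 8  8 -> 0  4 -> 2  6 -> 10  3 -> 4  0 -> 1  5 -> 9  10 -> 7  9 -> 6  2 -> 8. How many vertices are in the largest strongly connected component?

{2} is an SCC by itself.
{7} is an SCC by itself.
{0} is an SCC by itself.
{8} is an SCC by itself.
{4} is an SCC by itself.
(and 6 more singleton SCCs)
The largest has 1 vertex.

1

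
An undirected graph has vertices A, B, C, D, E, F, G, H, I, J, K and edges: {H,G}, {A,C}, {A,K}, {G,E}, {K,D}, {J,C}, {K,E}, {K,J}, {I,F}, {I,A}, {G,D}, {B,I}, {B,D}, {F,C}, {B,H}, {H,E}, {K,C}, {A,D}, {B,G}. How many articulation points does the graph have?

0

Removing B, for instance, still leaves 1 component. No single vertex removal increases the component count — the graph has no articulation points.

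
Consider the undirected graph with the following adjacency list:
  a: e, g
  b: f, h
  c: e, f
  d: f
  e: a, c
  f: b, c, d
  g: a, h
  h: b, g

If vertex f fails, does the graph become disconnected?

Deleting f raises the number of components from 1 to 2, so f is a cut vertex.

Yes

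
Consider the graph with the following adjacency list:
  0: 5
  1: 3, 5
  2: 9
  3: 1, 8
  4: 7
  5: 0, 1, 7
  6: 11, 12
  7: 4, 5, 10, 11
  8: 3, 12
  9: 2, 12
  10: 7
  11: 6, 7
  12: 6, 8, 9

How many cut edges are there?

The edges on the cycle 1-3-8-12-6-11-7-5-1 are not bridges since each lies on that cycle.
But removing 9-12 disconnects 9 from 12; removing 4-7 disconnects 4 from 7; removing 0-5 disconnects 0 from 5; removing 9-2 disconnects 9 from 2 — these are bridges.
In total 5 edges are bridges.

5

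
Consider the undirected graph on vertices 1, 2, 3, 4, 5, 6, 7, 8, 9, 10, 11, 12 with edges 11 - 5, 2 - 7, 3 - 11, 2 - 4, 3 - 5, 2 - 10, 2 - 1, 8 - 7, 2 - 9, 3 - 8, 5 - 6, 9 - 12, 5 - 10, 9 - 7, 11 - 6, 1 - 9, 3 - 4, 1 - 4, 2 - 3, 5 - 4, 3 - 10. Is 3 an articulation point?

Deleting 3 leaves 1 component (was 1) (its neighbors 2, 4, 5, 8, 10, 11 remain connected to each other), so 3 is not a cut vertex.

No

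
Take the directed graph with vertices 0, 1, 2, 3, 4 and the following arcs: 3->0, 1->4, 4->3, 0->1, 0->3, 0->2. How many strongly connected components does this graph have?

2

{0, 1, 3, 4} are all mutually reachable — one SCC of size 4.
{2} is an SCC by itself.
That gives 2 strongly connected components.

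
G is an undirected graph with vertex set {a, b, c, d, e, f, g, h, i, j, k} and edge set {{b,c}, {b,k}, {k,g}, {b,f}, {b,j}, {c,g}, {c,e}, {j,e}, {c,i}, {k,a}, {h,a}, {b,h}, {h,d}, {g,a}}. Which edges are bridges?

b-f, c-i, d-h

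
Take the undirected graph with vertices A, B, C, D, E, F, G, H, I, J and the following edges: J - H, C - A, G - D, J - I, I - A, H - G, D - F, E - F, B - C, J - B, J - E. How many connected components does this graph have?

Starting from A we can reach A, B, C, D, E, F, G, H, I, J. That is one component of size 10.
Total: 1 component.

1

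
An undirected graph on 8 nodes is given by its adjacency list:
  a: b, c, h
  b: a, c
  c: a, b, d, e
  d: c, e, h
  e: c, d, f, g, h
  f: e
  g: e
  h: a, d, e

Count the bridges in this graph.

2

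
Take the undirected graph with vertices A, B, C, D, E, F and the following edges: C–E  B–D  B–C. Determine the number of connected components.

3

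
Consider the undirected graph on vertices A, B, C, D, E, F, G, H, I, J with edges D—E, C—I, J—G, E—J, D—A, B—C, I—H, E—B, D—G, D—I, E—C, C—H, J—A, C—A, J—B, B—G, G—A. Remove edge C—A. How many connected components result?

2

C and A are still connected via C-E-D-A, so the component count stays at 2.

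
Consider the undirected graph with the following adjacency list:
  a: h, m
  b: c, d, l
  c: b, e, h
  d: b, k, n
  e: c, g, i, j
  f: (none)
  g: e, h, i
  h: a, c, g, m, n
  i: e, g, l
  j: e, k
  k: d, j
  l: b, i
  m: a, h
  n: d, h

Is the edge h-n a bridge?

No

After removing h-n, the path h-c-b-d-n still connects them, so the edge is not a bridge.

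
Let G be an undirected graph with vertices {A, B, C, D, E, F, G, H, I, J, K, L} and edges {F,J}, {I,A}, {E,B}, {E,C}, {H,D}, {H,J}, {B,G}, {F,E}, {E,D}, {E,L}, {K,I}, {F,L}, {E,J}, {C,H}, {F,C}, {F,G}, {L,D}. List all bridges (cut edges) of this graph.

A-I, I-K

The edges on the cycle E-L-D-E are not bridges since each lies on that cycle.
But removing I-A disconnects I from A; removing K-I disconnects K from I — these are bridges.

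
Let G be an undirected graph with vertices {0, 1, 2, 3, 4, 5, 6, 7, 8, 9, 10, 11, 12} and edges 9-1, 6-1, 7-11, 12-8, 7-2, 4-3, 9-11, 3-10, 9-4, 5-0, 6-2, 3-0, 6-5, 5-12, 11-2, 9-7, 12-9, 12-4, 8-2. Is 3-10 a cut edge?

Yes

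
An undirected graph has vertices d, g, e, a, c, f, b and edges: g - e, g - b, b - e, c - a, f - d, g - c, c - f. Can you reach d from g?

From g we can reach a, b, c, d, e, f, g, which includes d.

Yes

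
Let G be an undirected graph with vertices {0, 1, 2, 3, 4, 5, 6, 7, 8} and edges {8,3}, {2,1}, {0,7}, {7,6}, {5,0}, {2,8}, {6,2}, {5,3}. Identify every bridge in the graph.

1-2

The edges on the cycle 5-0-7-6-2-8-3-5 are not bridges since each lies on that cycle.
But removing 2-1 disconnects 2 from 1 — this is a bridge.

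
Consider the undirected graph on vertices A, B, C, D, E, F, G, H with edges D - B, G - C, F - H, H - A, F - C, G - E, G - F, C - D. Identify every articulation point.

C, D, F, G, H

Removing C increases the component count from 1 to 2, so C is a cut vertex.
Removing D increases the component count from 1 to 2, so D is a cut vertex.
Removing F increases the component count from 1 to 2, so F is a cut vertex.
Likewise G, H are cut vertices.
By contrast removing E leaves 1 component; it is not a cut vertex. No other vertex is a cut vertex either.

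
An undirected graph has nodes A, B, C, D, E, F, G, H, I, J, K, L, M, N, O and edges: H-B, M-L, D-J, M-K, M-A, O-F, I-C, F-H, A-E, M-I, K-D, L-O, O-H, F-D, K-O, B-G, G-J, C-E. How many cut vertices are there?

1

Removing M increases the component count from 2 to 3, so M is a cut vertex.
By contrast removing I leaves 2 components; it is not a cut vertex. No other vertex is a cut vertex either.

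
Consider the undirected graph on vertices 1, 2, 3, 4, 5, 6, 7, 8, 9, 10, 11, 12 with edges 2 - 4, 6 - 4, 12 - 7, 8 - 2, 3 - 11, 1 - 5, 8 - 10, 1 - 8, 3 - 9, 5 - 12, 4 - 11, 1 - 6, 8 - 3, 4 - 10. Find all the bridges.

1-5, 12-5, 12-7, 3-9

The edges on the cycle 1-6-4-2-8-1 are not bridges since each lies on that cycle.
But removing 12 - 7 disconnects 12 from 7; removing 3 - 9 disconnects 3 from 9; removing 5 - 12 disconnects 5 from 12; removing 1 - 5 disconnects 1 from 5 — these are bridges.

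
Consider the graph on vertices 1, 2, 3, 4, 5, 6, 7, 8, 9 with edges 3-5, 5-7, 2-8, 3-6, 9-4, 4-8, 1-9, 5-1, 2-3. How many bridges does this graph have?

2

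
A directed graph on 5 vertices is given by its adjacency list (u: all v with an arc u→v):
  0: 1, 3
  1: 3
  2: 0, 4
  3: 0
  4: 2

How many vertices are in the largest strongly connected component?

{0, 1, 3} are all mutually reachable — one SCC of size 3.
{2, 4} are all mutually reachable — one SCC of size 2.
The largest has 3 vertices.

3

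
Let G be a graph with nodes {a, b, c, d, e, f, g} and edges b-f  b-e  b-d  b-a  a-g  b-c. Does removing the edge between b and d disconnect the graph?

Yes

Removing b-d leaves no path between b and d: the component count goes from 1 to 2. So it is a bridge.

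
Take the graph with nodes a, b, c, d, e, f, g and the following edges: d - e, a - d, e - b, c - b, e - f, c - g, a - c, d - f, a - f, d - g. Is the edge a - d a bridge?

After removing a - d, the path a-f-d still connects them, so the edge is not a bridge.

No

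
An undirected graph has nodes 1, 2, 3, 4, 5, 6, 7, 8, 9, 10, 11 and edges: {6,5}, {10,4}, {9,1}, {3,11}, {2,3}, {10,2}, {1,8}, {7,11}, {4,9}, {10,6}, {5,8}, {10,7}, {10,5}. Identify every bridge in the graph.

none

The edges on the cycle 10-2-3-11-7-10 are not bridges since each lies on that cycle.
Every edge lies on some cycle, so there are no bridges.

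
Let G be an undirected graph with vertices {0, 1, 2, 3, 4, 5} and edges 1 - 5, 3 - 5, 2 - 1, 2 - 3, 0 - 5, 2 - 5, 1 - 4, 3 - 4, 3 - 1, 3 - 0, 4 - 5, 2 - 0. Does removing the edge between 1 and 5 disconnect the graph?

After removing 1 - 5, the path 1-2-5 still connects them, so the edge is not a bridge.

No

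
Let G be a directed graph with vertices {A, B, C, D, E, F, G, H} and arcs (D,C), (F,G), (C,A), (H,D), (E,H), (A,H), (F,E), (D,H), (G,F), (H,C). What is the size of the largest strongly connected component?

4

{A, C, D, H} are all mutually reachable — one SCC of size 4.
{F, G} are all mutually reachable — one SCC of size 2.
{B} is an SCC by itself.
{E} is an SCC by itself.
The largest has 4 vertices.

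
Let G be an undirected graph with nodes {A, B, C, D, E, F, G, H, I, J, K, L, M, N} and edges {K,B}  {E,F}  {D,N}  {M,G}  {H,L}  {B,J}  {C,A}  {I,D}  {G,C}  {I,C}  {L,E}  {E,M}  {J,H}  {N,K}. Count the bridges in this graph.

2

The edges on the cycle I-D-N-K-B-J-H-L-E-M-G-C-I are not bridges since each lies on that cycle.
But removing C - A disconnects C from A; removing E - F disconnects E from F — these are bridges.
That makes 2 bridges.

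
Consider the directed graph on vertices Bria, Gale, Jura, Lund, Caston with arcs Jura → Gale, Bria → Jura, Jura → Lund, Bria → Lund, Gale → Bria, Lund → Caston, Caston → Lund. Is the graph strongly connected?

No

There is no directed path from Lund to Jura, so the graph is not strongly connected.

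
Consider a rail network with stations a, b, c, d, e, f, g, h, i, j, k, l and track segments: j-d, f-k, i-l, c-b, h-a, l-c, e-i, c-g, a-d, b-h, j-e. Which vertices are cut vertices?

c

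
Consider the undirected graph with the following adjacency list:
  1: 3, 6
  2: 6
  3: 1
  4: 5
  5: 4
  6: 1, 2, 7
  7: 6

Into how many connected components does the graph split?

2

Starting from 4 we can reach 4, 5. That is one component of size 2.
Starting from 1 we can reach 1, 2, 3, 6, 7. That is one component of size 5.
Total: 2 components.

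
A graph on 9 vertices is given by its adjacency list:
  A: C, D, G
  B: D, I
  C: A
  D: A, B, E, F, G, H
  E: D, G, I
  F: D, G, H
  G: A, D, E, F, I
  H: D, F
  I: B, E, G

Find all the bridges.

The edges on the cycle G-I-B-D-A-G are not bridges since each lies on that cycle.
But removing A-C disconnects A from C — this is a bridge.

A-C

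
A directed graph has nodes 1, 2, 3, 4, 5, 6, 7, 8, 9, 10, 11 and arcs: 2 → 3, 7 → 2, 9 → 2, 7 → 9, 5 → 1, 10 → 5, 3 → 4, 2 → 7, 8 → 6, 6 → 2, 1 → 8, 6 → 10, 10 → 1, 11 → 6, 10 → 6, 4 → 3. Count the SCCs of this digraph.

{1, 5, 6, 8, 10} are all mutually reachable — one SCC of size 5.
{2, 7, 9} are all mutually reachable — one SCC of size 3.
{3, 4} are all mutually reachable — one SCC of size 2.
{11} is an SCC by itself.
That gives 4 strongly connected components.

4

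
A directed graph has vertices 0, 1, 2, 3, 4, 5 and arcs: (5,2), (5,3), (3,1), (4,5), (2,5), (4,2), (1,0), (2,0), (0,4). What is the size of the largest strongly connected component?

6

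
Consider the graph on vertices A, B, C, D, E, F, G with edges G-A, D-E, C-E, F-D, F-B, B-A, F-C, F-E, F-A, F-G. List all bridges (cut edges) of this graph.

none

The edges on the cycle F-G-A-F are not bridges since each lies on that cycle.
Every edge lies on some cycle, so there are no bridges.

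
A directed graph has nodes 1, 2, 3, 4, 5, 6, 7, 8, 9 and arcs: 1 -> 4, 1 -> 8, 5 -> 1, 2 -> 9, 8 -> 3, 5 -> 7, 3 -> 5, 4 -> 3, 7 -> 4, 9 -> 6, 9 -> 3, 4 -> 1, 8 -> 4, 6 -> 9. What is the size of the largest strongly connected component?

{1, 3, 4, 5, 7, 8} are all mutually reachable — one SCC of size 6.
{6, 9} are all mutually reachable — one SCC of size 2.
{2} is an SCC by itself.
The largest has 6 vertices.

6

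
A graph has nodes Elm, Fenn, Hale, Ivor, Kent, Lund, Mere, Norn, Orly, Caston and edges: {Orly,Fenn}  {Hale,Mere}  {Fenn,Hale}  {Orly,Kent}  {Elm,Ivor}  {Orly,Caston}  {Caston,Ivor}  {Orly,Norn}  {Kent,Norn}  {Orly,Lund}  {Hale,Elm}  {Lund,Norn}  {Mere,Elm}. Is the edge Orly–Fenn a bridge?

After removing Orly–Fenn, the path Orly-Caston-Ivor-Elm-Hale-Fenn still connects them, so the edge is not a bridge.

No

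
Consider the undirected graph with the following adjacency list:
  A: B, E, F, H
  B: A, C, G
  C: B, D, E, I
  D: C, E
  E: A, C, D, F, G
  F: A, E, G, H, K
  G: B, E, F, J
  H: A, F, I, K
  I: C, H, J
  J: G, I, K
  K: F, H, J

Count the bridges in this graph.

The edges on the cycle G-B-A-E-G are not bridges since each lies on that cycle.
Every edge lies on some cycle, so there are no bridges.

0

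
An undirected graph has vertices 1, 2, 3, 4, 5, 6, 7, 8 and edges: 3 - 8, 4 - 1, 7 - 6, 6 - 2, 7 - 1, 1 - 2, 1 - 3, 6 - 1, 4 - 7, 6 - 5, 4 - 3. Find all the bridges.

3-8, 5-6

The edges on the cycle 7-6-2-1-7 are not bridges since each lies on that cycle.
But removing 6 - 5 disconnects 6 from 5; removing 3 - 8 disconnects 3 from 8 — these are bridges.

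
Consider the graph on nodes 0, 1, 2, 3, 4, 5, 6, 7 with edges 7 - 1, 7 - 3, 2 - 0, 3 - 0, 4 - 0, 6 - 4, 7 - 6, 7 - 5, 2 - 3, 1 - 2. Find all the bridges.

5-7

The edges on the cycle 7-6-4-0-2-1-7 are not bridges since each lies on that cycle.
But removing 7 - 5 disconnects 7 from 5 — this is a bridge.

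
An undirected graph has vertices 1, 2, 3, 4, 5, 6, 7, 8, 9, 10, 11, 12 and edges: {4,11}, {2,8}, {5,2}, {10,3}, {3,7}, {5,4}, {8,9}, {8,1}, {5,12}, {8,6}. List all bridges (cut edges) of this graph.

1-8, 10-3, 11-4, 12-5, 2-5, 2-8, 3-7, 4-5, 6-8, 8-9

removing 8–6 disconnects 8 from 6; removing 11–4 disconnects 11 from 4; removing 10–3 disconnects 10 from 3; removing 2–5 disconnects 2 from 5 — these are bridges.
In total 10 edges are bridges.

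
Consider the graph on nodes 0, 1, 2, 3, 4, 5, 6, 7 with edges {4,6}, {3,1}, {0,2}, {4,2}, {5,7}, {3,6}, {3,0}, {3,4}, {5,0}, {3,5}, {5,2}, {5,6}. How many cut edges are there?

2

The edges on the cycle 3-5-6-3 are not bridges since each lies on that cycle.
But removing 3—1 disconnects 3 from 1; removing 5—7 disconnects 5 from 7 — these are bridges.
That makes 2 bridges.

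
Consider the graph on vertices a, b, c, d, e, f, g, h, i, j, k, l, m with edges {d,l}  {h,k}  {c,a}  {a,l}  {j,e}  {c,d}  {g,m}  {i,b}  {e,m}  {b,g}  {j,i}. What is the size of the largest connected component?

6

f is isolated — a component by itself.
Starting from h we can reach h, k. That is one component of size 2.
Starting from a we can reach a, c, d, l. That is one component of size 4.
Starting from b we can reach b, e, g, i, j, m. That is one component of size 6.
The largest has 6 vertices.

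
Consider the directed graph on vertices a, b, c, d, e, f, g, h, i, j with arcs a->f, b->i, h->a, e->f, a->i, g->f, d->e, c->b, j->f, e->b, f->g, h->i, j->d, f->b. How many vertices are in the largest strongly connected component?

{f, g} are all mutually reachable — one SCC of size 2.
{j} is an SCC by itself.
{i} is an SCC by itself.
{e} is an SCC by itself.
{d} is an SCC by itself.
(and 4 more singleton SCCs)
The largest has 2 vertices.

2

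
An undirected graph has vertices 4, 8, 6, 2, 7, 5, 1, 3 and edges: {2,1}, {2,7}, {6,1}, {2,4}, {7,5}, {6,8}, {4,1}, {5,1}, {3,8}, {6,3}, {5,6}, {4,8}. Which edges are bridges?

none

The edges on the cycle 2-7-5-6-3-8-4-2 are not bridges since each lies on that cycle.
Every edge lies on some cycle, so there are no bridges.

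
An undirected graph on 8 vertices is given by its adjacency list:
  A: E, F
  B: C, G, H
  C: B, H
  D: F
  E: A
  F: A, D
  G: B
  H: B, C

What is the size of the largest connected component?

4

Starting from B we can reach B, C, G, H. That is one component of size 4.
Starting from A we can reach A, D, E, F. That is one component of size 4.
The largest has 4 vertices.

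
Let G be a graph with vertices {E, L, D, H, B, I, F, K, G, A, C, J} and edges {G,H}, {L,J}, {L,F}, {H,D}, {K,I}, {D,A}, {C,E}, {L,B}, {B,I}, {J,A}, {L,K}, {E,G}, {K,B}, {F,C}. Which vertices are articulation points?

L

Removing L increases the component count from 1 to 2, so L is a cut vertex.
By contrast removing A leaves 1 component; it is not a cut vertex. No other vertex is a cut vertex either.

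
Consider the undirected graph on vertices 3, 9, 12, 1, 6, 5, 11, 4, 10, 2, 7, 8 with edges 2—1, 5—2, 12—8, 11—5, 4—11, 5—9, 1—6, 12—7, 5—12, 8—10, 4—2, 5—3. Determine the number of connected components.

Starting from 1 we can reach 1, 2, 3, 4, 5, 6, 7, 8, 9, 10, 11, 12. That is one component of size 12.
Total: 1 component.

1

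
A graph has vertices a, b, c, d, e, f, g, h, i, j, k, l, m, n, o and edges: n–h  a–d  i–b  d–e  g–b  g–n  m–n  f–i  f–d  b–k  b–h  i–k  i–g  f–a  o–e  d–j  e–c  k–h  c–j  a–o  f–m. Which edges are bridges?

The edges on the cycle i-g-b-i are not bridges since each lies on that cycle.
Every edge lies on some cycle, so there are no bridges.

none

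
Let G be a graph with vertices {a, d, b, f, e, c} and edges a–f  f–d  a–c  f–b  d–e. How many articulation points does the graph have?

Removing a increases the component count from 1 to 2, so a is a cut vertex.
Removing d increases the component count from 1 to 2, so d is a cut vertex.
Removing f increases the component count from 1 to 3, so f is a cut vertex.
By contrast removing e leaves 1 component; it is not a cut vertex. No other vertex is a cut vertex either.

3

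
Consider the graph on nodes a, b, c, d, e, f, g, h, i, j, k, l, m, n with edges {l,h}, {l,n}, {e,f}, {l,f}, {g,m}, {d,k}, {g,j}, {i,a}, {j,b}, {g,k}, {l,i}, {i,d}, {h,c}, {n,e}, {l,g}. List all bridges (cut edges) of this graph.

The edges on the cycle l-i-d-k-g-l are not bridges since each lies on that cycle.
But removing h–c disconnects h from c; removing j–g disconnects j from g; removing i–a disconnects i from a; removing h–l disconnects h from l — these are bridges.
In total 6 edges are bridges.

a-i, b-j, c-h, g-j, g-m, h-l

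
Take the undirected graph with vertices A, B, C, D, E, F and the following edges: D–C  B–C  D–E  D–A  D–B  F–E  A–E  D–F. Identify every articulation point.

Removing D increases the component count from 1 to 2, so D is a cut vertex.
By contrast removing A leaves 1 component; it is not a cut vertex. No other vertex is a cut vertex either.

D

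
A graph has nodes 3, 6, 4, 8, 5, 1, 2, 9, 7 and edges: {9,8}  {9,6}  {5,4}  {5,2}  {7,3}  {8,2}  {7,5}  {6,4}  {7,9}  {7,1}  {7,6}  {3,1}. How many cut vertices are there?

1

Removing 7 increases the component count from 1 to 2, so 7 is a cut vertex.
By contrast removing 6 leaves 1 component; it is not a cut vertex. No other vertex is a cut vertex either.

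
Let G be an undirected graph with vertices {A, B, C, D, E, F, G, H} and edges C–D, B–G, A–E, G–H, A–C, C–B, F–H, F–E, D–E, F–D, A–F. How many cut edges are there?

The edges on the cycle A-C-B-G-H-F-A are not bridges since each lies on that cycle.
Every edge lies on some cycle, so there are no bridges.

0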